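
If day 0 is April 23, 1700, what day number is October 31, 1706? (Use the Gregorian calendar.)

Apr 23, 1700 → Apr 23, 1701: 365 days.
Apr 23, 1701 → Apr 23, 1702: 365 days.
Apr 23, 1702 → Apr 23, 1703: 365 days.
Apr 23, 1703 → Apr 23, 1704: 366 days (Feb 29, 1704 is in that span).
Apr 23, 1704 → Apr 23, 1705: 365 days.
Apr 23, 1705 → Apr 23, 1706: 365 days.
Apr 23, 1706 → May 23, 1706: 30 days (April has 30).
May 23, 1706 → Jun 23, 1706: 31 days (May has 31).
Jun 23, 1706 → Jul 23, 1706: 30 days (June has 30).
Jul 23, 1706 → Aug 23, 1706: 31 days (July has 31).
Aug 23, 1706 → Sep 23, 1706: 31 days (August has 31).
Sep 23, 1706 → Oct 23, 1706: 30 days (September has 30).
Oct 23, 1706 → Oct 31, 1706: 8 days.
Total: 2382 days.

2382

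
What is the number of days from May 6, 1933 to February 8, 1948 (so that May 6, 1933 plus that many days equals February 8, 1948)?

May 6, 1933 → May 6, 1934: 365 days.
May 6, 1934 → May 6, 1935: 365 days.
May 6, 1935 → May 6, 1936: 366 days (Feb 29, 1936 is in that span).
May 6, 1936 → May 6, 1937: 365 days.
May 6, 1937 → May 6, 1938: 365 days.
May 6, 1938 → May 6, 1939: 365 days.
May 6, 1939 → May 6, 1940: 366 days (Feb 29, 1940 is in that span).
May 6, 1940 → May 6, 1941: 365 days.
May 6, 1941 → May 6, 1942: 365 days.
May 6, 1942 → May 6, 1943: 365 days.
May 6, 1943 → May 6, 1944: 366 days (Feb 29, 1944 is in that span).
May 6, 1944 → May 6, 1945: 365 days.
May 6, 1945 → May 6, 1946: 365 days.
May 6, 1946 → May 6, 1947: 365 days.
May 6, 1947 → Jun 6, 1947: 31 days (May has 31).
Jun 6, 1947 → Jul 6, 1947: 30 days (June has 30).
Jul 6, 1947 → Aug 6, 1947: 31 days (July has 31).
Aug 6, 1947 → Sep 6, 1947: 31 days (August has 31).
Sep 6, 1947 → Oct 6, 1947: 30 days (September has 30).
Oct 6, 1947 → Nov 6, 1947: 31 days (October has 31).
Nov 6, 1947 → Dec 6, 1947: 30 days (November has 30).
Dec 6, 1947 → Jan 6, 1948: 31 days (December has 31).
Jan 6, 1948 → Feb 6, 1948: 31 days (January has 31).
Feb 6, 1948 → Feb 8, 1948: 2 days.
Total: 5391 days.

5391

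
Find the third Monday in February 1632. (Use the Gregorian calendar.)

February 1, 1632 is a Sunday.
The first Monday is therefore February 2 (1 days later).
The third Monday is 2 + 2×7 = February 16.

February 16, 1632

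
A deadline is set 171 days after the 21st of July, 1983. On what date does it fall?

Jul has 31 days: +11 → Aug 1, 1983 (160 left).
Aug has 31 days: +31 → Sep 1, 1983 (129 left).
Sep has 30 days: +30 → Oct 1, 1983 (99 left).
Oct has 31 days: +31 → Nov 1, 1983 (68 left).
Nov has 30 days: +30 → Dec 1, 1983 (38 left).
Dec has 31 days: +31 → Jan 1, 1984 (7 left).
+7 → Jan 8, 1984.

January 8, 1984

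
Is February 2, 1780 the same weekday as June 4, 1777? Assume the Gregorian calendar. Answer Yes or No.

Yes

From Jun 4, 1777 to Feb 2, 1780 is 973 days.
973 mod 7 = 0, so they are the same weekday.
(Jun 4, 1777 is a Wednesday; Feb 2, 1780 is a Wednesday.)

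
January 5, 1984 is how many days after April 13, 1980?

Apr 13, 1980 → Apr 13, 1981: 365 days.
Apr 13, 1981 → Apr 13, 1982: 365 days.
Apr 13, 1982 → Apr 13, 1983: 365 days.
Apr 13, 1983 → May 13, 1983: 30 days (April has 30).
May 13, 1983 → Jun 13, 1983: 31 days (May has 31).
Jun 13, 1983 → Jul 13, 1983: 30 days (June has 30).
Jul 13, 1983 → Aug 13, 1983: 31 days (July has 31).
Aug 13, 1983 → Sep 13, 1983: 31 days (August has 31).
Sep 13, 1983 → Oct 13, 1983: 30 days (September has 30).
Oct 13, 1983 → Nov 13, 1983: 31 days (October has 31).
Nov 13, 1983 → Dec 13, 1983: 30 days (November has 30).
Dec 13, 1983 → Jan 5, 1984: 23 days.
Total: 1362 days.

1362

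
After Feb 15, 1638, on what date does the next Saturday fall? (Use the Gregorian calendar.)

February 20, 1638

Feb 15, 1638 is a Monday.
From Monday to the next Saturday is 5 days.
Feb 15, 1638 + 5 = Feb 20, 1638.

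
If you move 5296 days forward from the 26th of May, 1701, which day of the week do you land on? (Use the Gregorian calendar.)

May 26, 1701 is a Thursday.
5296 mod 7 = 4, so 5296 days after a Thursday is Thursday + 4 = Monday.

Monday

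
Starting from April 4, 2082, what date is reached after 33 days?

Apr has 30 days: +27 → May 1, 2082 (6 left).
+6 → May 7, 2082.

May 7, 2082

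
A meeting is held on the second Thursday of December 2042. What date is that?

December 1, 2042 is a Monday.
The first Thursday is therefore December 4 (3 days later).
The second Thursday is 4 + 1×7 = December 11.

December 11, 2042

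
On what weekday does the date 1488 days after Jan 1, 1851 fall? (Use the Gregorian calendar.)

Sunday

First find the weekday of Jan 1, 1851. Doomsday rule: the anchor day for the 1800s is Friday. For year 51: 51÷12 = 4 r 3, and 3÷4 = 0, so 4+3+0 = 7.
Friday + 7 ≡ Friday — that's 1851's doomsday.
In January the doomsday date is Jan 3 (1851 is not a leap year).
Jan 1 is 2 days before Jan 3; 2 mod 7 = 2, so Friday − 2 = Wednesday.
1488 mod 7 = 4, so 1488 days after a Wednesday is Wednesday + 4 = Sunday.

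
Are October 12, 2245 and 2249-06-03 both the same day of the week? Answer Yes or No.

Yes

From Oct 12, 2245 to Jun 3, 2249 is 1330 days.
1330 mod 7 = 0, so they are the same weekday.
(Oct 12, 2245 is a Sunday; Jun 3, 2249 is a Sunday.)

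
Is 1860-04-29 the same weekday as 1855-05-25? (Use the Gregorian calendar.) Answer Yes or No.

No

From May 25, 1855 to Apr 29, 1860 is 1801 days.
1801 mod 7 = 2, so they are different weekdays.
(May 25, 1855 is a Friday; Apr 29, 1860 is a Sunday.)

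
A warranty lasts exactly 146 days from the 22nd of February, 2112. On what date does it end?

July 17, 2112

Feb has 29 days: +8 → Mar 1, 2112 (138 left).
Mar has 31 days: +31 → Apr 1, 2112 (107 left).
Apr has 30 days: +30 → May 1, 2112 (77 left).
May has 31 days: +31 → Jun 1, 2112 (46 left).
Jun has 30 days: +30 → Jul 1, 2112 (16 left).
+16 → Jul 17, 2112.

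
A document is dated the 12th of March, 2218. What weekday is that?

January 1, 2218 is a Thursday.
Jan 1, 2218 → Feb 1, 2218: 31 days (January has 31).
Feb 1, 2218 → Mar 1, 2218: 28 days (February has 28).
Mar 1, 2218 → Mar 12, 2218: 11 days.
Total: 70 days.
70 mod 7 = 0, so Thursday + 0 = Thursday.

Thursday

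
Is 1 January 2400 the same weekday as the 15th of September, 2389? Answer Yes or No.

No

From Sep 15, 2389 to Jan 1, 2400 is 3760 days.
3760 mod 7 = 1, so they are different weekdays.
(Sep 15, 2389 is a Friday; Jan 1, 2400 is a Saturday.)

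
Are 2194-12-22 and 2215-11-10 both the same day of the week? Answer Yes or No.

From Dec 22, 2194 to Nov 10, 2215 is 7627 days.
7627 mod 7 = 4, so they are different weekdays.
(Dec 22, 2194 is a Monday; Nov 10, 2215 is a Friday.)

No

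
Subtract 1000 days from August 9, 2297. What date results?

November 13, 2294

−365 (one year) → Aug 9, 2296 (635 left).
−366 (one year; includes Feb 29, 2296) → Aug 9, 2295 (269 left).
−9 → Jul 31, 2295 (end of Jul, 31 days; 260 left).
−31 → Jun 30, 2295 (end of Jun, 30 days; 229 left).
−30 → May 31, 2295 (end of May, 31 days; 199 left).
−31 → Apr 30, 2295 (end of Apr, 30 days; 168 left).
−30 → Mar 31, 2295 (end of Mar, 31 days; 138 left).
−31 → Feb 28, 2295 (end of Feb, 28 days; 107 left).
−28 → Jan 31, 2295 (end of Jan, 31 days; 79 left).
−31 → Dec 31, 2294 (end of Dec, 31 days; 48 left).
−31 → Nov 30, 2294 (end of Nov, 30 days; 17 left).
−17 → Nov 13, 2294.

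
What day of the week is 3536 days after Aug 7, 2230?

Aug 7, 2230 is a Saturday.
3536 mod 7 = 1, so 3536 days after a Saturday is Saturday + 1 = Sunday.

Sunday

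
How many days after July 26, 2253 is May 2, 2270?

Jul 26, 2253 → Jul 26, 2254: 365 days.
Jul 26, 2254 → Jul 26, 2255: 365 days.
Jul 26, 2255 → Jul 26, 2256: 366 days (Feb 29, 2256 is in that span).
Jul 26, 2256 → Jul 26, 2257: 365 days.
Jul 26, 2257 → Jul 26, 2258: 365 days.
Jul 26, 2258 → Jul 26, 2259: 365 days.
Jul 26, 2259 → Jul 26, 2260: 366 days (Feb 29, 2260 is in that span).
Jul 26, 2260 → Jul 26, 2261: 365 days.
Jul 26, 2261 → Jul 26, 2262: 365 days.
Jul 26, 2262 → Jul 26, 2263: 365 days.
Jul 26, 2263 → Jul 26, 2264: 366 days (Feb 29, 2264 is in that span).
Jul 26, 2264 → Jul 26, 2265: 365 days.
Jul 26, 2265 → Jul 26, 2266: 365 days.
Jul 26, 2266 → Jul 26, 2267: 365 days.
Jul 26, 2267 → Jul 26, 2268: 366 days (Feb 29, 2268 is in that span).
Jul 26, 2268 → Jul 26, 2269: 365 days.
Jul 26, 2269 → Aug 26, 2269: 31 days (July has 31).
Aug 26, 2269 → Sep 26, 2269: 31 days (August has 31).
Sep 26, 2269 → Oct 26, 2269: 30 days (September has 30).
Oct 26, 2269 → Nov 26, 2269: 31 days (October has 31).
Nov 26, 2269 → Dec 26, 2269: 30 days (November has 30).
Dec 26, 2269 → Jan 26, 2270: 31 days (December has 31).
Jan 26, 2270 → Feb 26, 2270: 31 days (January has 31).
Feb 26, 2270 → Mar 26, 2270: 28 days (February has 28).
Mar 26, 2270 → Apr 26, 2270: 31 days (March has 31).
Apr 26, 2270 → May 2, 2270: 6 days.
Total: 6124 days.

6124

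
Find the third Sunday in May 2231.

May 1, 2231 is a Sunday.
The first Sunday is therefore May 1 (same day).
The third Sunday is 1 + 2×7 = May 15.

May 15, 2231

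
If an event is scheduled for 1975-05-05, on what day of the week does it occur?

Doomsday rule: the anchor day for the 1900s is Wednesday. For year 75: 75÷12 = 6 r 3, and 3÷4 = 0, so 6+3+0 = 9.
Wednesday + 9 ≡ Friday — that's 1975's doomsday.
In May the doomsday date is May 9.
May 5 is 4 days before May 9; 4 mod 7 = 4, so Friday − 4 = Monday.

Monday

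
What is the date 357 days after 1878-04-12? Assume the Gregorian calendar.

Apr has 30 days: +19 → May 1, 1878 (338 left).
May has 31 days: +31 → Jun 1, 1878 (307 left).
Jun has 30 days: +30 → Jul 1, 1878 (277 left).
Jul has 31 days: +31 → Aug 1, 1878 (246 left).
Aug has 31 days: +31 → Sep 1, 1878 (215 left).
Sep has 30 days: +30 → Oct 1, 1878 (185 left).
Oct has 31 days: +31 → Nov 1, 1878 (154 left).
Nov has 30 days: +30 → Dec 1, 1878 (124 left).
Dec has 31 days: +31 → Jan 1, 1879 (93 left).
Jan has 31 days: +31 → Feb 1, 1879 (62 left).
Feb has 28 days: +28 → Mar 1, 1879 (34 left).
Mar has 31 days: +31 → Apr 1, 1879 (3 left).
+3 → Apr 4, 1879.

April 4, 1879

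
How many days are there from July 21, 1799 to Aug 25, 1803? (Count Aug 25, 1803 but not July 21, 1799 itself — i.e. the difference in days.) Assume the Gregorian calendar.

Jul 21, 1799 → Jul 21, 1800: 365 days.
Jul 21, 1800 → Jul 21, 1801: 365 days.
Jul 21, 1801 → Jul 21, 1802: 365 days.
Jul 21, 1802 → Aug 21, 1802: 31 days (July has 31).
Aug 21, 1802 → Sep 21, 1802: 31 days (August has 31).
Sep 21, 1802 → Oct 21, 1802: 30 days (September has 30).
Oct 21, 1802 → Nov 21, 1802: 31 days (October has 31).
Nov 21, 1802 → Dec 21, 1802: 30 days (November has 30).
Dec 21, 1802 → Jan 21, 1803: 31 days (December has 31).
Jan 21, 1803 → Feb 21, 1803: 31 days (January has 31).
Feb 21, 1803 → Mar 21, 1803: 28 days (February has 28).
Mar 21, 1803 → Apr 21, 1803: 31 days (March has 31).
Apr 21, 1803 → May 21, 1803: 30 days (April has 30).
May 21, 1803 → Jun 21, 1803: 31 days (May has 31).
Jun 21, 1803 → Jul 21, 1803: 30 days (June has 30).
Jul 21, 1803 → Aug 21, 1803: 31 days (July has 31).
Aug 21, 1803 → Aug 25, 1803: 4 days.
Total: 1495 days.

1495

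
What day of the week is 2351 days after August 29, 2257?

First find the weekday of Aug 29, 2257. Doomsday rule: the anchor day for the 2200s is Friday. For year 57: 57÷12 = 4 r 9, and 9÷4 = 2, so 4+9+2 = 15.
Friday + 15 ≡ Saturday — that's 2257's doomsday.
In August the doomsday date is Aug 8.
Aug 29 is 21 days after Aug 8; 21 mod 7 = 0, so Saturday + 0 = Saturday.
2351 mod 7 = 6, so 2351 days after a Saturday is Saturday + 6 = Friday.

Friday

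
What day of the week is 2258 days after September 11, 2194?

Monday

First find the weekday of Sep 11, 2194. Doomsday rule: the anchor day for the 2100s is Sunday. For year 94: 94÷12 = 7 r 10, and 10÷4 = 2, so 7+10+2 = 19.
Sunday + 19 ≡ Friday — that's 2194's doomsday.
In September the doomsday date is Sep 5.
Sep 11 is 6 days after Sep 5; 6 mod 7 = 6, so Friday + 6 = Thursday.
2258 mod 7 = 4, so 2258 days after a Thursday is Thursday + 4 = Monday.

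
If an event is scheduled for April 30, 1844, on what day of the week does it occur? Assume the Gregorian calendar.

Doomsday rule: the anchor day for the 1800s is Friday. For year 44: 44÷12 = 3 r 8, and 8÷4 = 2, so 3+8+2 = 13.
Friday + 13 ≡ Thursday — that's 1844's doomsday.
In April the doomsday date is Apr 4.
Apr 30 is 26 days after Apr 4; 26 mod 7 = 5, so Thursday + 5 = Tuesday.

Tuesday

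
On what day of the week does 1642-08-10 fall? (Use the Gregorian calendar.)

Doomsday rule: the anchor day for the 1600s is Tuesday. For year 42: 42÷12 = 3 r 6, and 6÷4 = 1, so 3+6+1 = 10.
Tuesday + 10 ≡ Friday — that's 1642's doomsday.
In August the doomsday date is Aug 8.
Aug 10 is 2 days after Aug 8; 2 mod 7 = 2, so Friday + 2 = Sunday.

Sunday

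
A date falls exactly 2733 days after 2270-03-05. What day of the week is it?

Mar 5, 2270 is a Saturday.
2733 mod 7 = 3, so 2733 days after a Saturday is Saturday + 3 = Tuesday.

Tuesday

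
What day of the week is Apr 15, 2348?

Doomsday rule: the anchor day for the 2300s is Wednesday. For year 48: 48÷12 = 4 r 0, and 0÷4 = 0, so 4+0+0 = 4.
Wednesday + 4 ≡ Sunday — that's 2348's doomsday.
In April the doomsday date is Apr 4.
Apr 15 is 11 days after Apr 4; 11 mod 7 = 4, so Sunday + 4 = Thursday.

Thursday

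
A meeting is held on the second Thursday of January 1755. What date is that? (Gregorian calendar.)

January 1, 1755 is a Wednesday.
The first Thursday is therefore January 2 (1 days later).
The second Thursday is 2 + 1×7 = January 9.

January 9, 1755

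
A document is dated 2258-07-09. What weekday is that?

Friday

Doomsday rule: the anchor day for the 2200s is Friday. For year 58: 58÷12 = 4 r 10, and 10÷4 = 2, so 4+10+2 = 16.
Friday + 16 ≡ Sunday — that's 2258's doomsday.
In July the doomsday date is Jul 11.
Jul 9 is 2 days before Jul 11; 2 mod 7 = 2, so Sunday − 2 = Friday.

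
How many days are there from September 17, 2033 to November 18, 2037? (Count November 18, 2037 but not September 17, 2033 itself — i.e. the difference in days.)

1523

Sep 17, 2033 → Sep 17, 2034: 365 days.
Sep 17, 2034 → Sep 17, 2035: 365 days.
Sep 17, 2035 → Sep 17, 2036: 366 days (Feb 29, 2036 is in that span).
Sep 17, 2036 → Sep 17, 2037: 365 days.
Sep 17, 2037 → Oct 17, 2037: 30 days (September has 30).
Oct 17, 2037 → Nov 17, 2037: 31 days (October has 31).
Nov 17, 2037 → Nov 18, 2037: 1 days.
Total: 1523 days.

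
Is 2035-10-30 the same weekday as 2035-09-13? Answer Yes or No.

From Sep 13, 2035 to Oct 30, 2035 is 47 days.
47 mod 7 = 5, so they are different weekdays.
(Sep 13, 2035 is a Thursday; Oct 30, 2035 is a Tuesday.)

No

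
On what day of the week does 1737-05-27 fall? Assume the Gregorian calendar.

Doomsday rule: the anchor day for the 1700s is Sunday. For year 37: 37÷12 = 3 r 1, and 1÷4 = 0, so 3+1+0 = 4.
Sunday + 4 ≡ Thursday — that's 1737's doomsday.
In May the doomsday date is May 9.
May 27 is 18 days after May 9; 18 mod 7 = 4, so Thursday + 4 = Monday.

Monday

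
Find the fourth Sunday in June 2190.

June 27, 2190

June 1, 2190 is a Tuesday.
The first Sunday is therefore June 6 (5 days later).
The fourth Sunday is 6 + 3×7 = June 27.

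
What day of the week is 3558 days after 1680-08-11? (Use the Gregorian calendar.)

Tuesday

Aug 11, 1680 is a Sunday.
3558 mod 7 = 2, so 3558 days after a Sunday is Sunday + 2 = Tuesday.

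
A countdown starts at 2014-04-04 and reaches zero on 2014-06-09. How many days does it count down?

66

Apr 4, 2014 → May 4, 2014: 30 days (April has 30).
May 4, 2014 → Jun 4, 2014: 31 days (May has 31).
Jun 4, 2014 → Jun 9, 2014: 5 days.
Total: 66 days.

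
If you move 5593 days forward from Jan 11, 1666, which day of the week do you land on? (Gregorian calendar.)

Monday

Jan 11, 1666 is a Monday.
5593 mod 7 = 0, so 5593 days after a Monday is Monday + 0 = Monday.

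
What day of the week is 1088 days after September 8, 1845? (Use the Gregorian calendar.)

Sep 8, 1845 is a Monday.
1088 mod 7 = 3, so 1088 days after a Monday is Monday + 3 = Thursday.

Thursday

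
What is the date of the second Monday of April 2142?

April 1, 2142 is a Sunday.
The first Monday is therefore April 2 (1 days later).
The second Monday is 2 + 1×7 = April 9.

April 9, 2142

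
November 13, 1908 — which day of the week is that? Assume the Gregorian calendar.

Friday

Doomsday rule: the anchor day for the 1900s is Wednesday. For year 08: 8÷12 = 0 r 8, and 8÷4 = 2, so 0+8+2 = 10.
Wednesday + 10 ≡ Saturday — that's 1908's doomsday.
In November the doomsday date is Nov 7.
Nov 13 is 6 days after Nov 7; 6 mod 7 = 6, so Saturday + 6 = Friday.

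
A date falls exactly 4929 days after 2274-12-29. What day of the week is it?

Dec 29, 2274 is a Tuesday.
4929 mod 7 = 1, so 4929 days after a Tuesday is Tuesday + 1 = Wednesday.

Wednesday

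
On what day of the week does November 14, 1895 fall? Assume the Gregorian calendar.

Thursday

Doomsday rule: the anchor day for the 1800s is Friday. For year 95: 95÷12 = 7 r 11, and 11÷4 = 2, so 7+11+2 = 20.
Friday + 20 ≡ Thursday — that's 1895's doomsday.
In November the doomsday date is Nov 7.
Nov 14 is 7 days after Nov 7; 7 mod 7 = 0, so Thursday + 0 = Thursday.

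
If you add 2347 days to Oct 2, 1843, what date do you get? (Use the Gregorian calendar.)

+366 (one year; includes Feb 29, 1844) → Oct 2, 1844 (1981 left).
+365 (one year) → Oct 2, 1845 (1616 left).
+365 (one year) → Oct 2, 1846 (1251 left).
+365 (one year) → Oct 2, 1847 (886 left).
+366 (one year; includes Feb 29, 1848) → Oct 2, 1848 (520 left).
+365 (one year) → Oct 2, 1849 (155 left).
Oct has 31 days: +30 → Nov 1, 1849 (125 left).
Nov has 30 days: +30 → Dec 1, 1849 (95 left).
Dec has 31 days: +31 → Jan 1, 1850 (64 left).
Jan has 31 days: +31 → Feb 1, 1850 (33 left).
Feb has 28 days: +28 → Mar 1, 1850 (5 left).
+5 → Mar 6, 1850.

March 6, 1850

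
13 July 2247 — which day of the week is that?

Tuesday

Doomsday rule: the anchor day for the 2200s is Friday. For year 47: 47÷12 = 3 r 11, and 11÷4 = 2, so 3+11+2 = 16.
Friday + 16 ≡ Sunday — that's 2247's doomsday.
In July the doomsday date is Jul 11.
Jul 13 is 2 days after Jul 11; 2 mod 7 = 2, so Sunday + 2 = Tuesday.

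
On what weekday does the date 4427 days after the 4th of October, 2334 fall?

Sunday

Oct 4, 2334 is a Thursday.
4427 mod 7 = 3, so 4427 days after a Thursday is Thursday + 3 = Sunday.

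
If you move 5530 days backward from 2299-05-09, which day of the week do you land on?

First find the weekday of May 9, 2299. Doomsday rule: the anchor day for the 2200s is Friday. For year 99: 99÷12 = 8 r 3, and 3÷4 = 0, so 8+3+0 = 11.
Friday + 11 ≡ Tuesday — that's 2299's doomsday.
In May the doomsday date is May 9.
May 9 is the doomsday itself: Tuesday.
5530 mod 7 = 0, so 5530 days before a Tuesday is Tuesday − 0 = Tuesday.

Tuesday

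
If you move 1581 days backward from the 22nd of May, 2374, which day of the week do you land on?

First find the weekday of May 22, 2374. Doomsday rule: the anchor day for the 2300s is Wednesday. For year 74: 74÷12 = 6 r 2, and 2÷4 = 0, so 6+2+0 = 8.
Wednesday + 8 ≡ Thursday — that's 2374's doomsday.
In May the doomsday date is May 9.
May 22 is 13 days after May 9; 13 mod 7 = 6, so Thursday + 6 = Wednesday.
1581 mod 7 = 6, so 1581 days before a Wednesday is Wednesday − 6 = Thursday.

Thursday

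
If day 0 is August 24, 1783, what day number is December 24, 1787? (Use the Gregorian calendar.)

1583

Aug 24, 1783 → Aug 24, 1784: 366 days (Feb 29, 1784 is in that span).
Aug 24, 1784 → Aug 24, 1785: 365 days.
Aug 24, 1785 → Aug 24, 1786: 365 days.
Aug 24, 1786 → Aug 24, 1787: 365 days.
Aug 24, 1787 → Sep 24, 1787: 31 days (August has 31).
Sep 24, 1787 → Oct 24, 1787: 30 days (September has 30).
Oct 24, 1787 → Nov 24, 1787: 31 days (October has 31).
Nov 24, 1787 → Dec 24, 1787: 30 days.
Total: 1583 days.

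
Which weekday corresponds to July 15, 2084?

Doomsday rule: the anchor day for the 2000s is Tuesday. For year 84: 84÷12 = 7 r 0, and 0÷4 = 0, so 7+0+0 = 7.
Tuesday + 7 ≡ Tuesday — that's 2084's doomsday.
In July the doomsday date is Jul 11.
Jul 15 is 4 days after Jul 11; 4 mod 7 = 4, so Tuesday + 4 = Saturday.

Saturday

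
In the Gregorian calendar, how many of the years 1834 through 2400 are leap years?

138

Multiples of 4 in [1834,2400]: 142.
Of those, multiples of 100: 6 (not leap unless ÷400).
Multiples of 400: 2.
Leap years = 142 − 6 + 2 = 138.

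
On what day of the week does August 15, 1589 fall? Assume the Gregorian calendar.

Doomsday rule: the anchor day for the 1500s is Wednesday. For year 89: 89÷12 = 7 r 5, and 5÷4 = 1, so 7+5+1 = 13.
Wednesday + 13 ≡ Tuesday — that's 1589's doomsday.
In August the doomsday date is Aug 8.
Aug 15 is 7 days after Aug 8; 7 mod 7 = 0, so Tuesday + 0 = Tuesday.

Tuesday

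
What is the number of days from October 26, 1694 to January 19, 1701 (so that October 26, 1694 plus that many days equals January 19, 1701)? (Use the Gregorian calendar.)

2276

Oct 26, 1694 → Oct 26, 1695: 365 days.
Oct 26, 1695 → Oct 26, 1696: 366 days (Feb 29, 1696 is in that span).
Oct 26, 1696 → Oct 26, 1697: 365 days.
Oct 26, 1697 → Oct 26, 1698: 365 days.
Oct 26, 1698 → Oct 26, 1699: 365 days.
Oct 26, 1699 → Oct 26, 1700: 365 days.
Oct 26, 1700 → Nov 26, 1700: 31 days (October has 31).
Nov 26, 1700 → Dec 26, 1700: 30 days (November has 30).
Dec 26, 1700 → Jan 19, 1701: 24 days.
Total: 2276 days.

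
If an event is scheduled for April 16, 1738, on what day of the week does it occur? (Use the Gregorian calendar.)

Wednesday

Doomsday rule: the anchor day for the 1700s is Sunday. For year 38: 38÷12 = 3 r 2, and 2÷4 = 0, so 3+2+0 = 5.
Sunday + 5 ≡ Friday — that's 1738's doomsday.
In April the doomsday date is Apr 4.
Apr 16 is 12 days after Apr 4; 12 mod 7 = 5, so Friday + 5 = Wednesday.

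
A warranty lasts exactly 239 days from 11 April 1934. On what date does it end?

Apr has 30 days: +20 → May 1, 1934 (219 left).
May has 31 days: +31 → Jun 1, 1934 (188 left).
Jun has 30 days: +30 → Jul 1, 1934 (158 left).
Jul has 31 days: +31 → Aug 1, 1934 (127 left).
Aug has 31 days: +31 → Sep 1, 1934 (96 left).
Sep has 30 days: +30 → Oct 1, 1934 (66 left).
Oct has 31 days: +31 → Nov 1, 1934 (35 left).
Nov has 30 days: +30 → Dec 1, 1934 (5 left).
+5 → Dec 6, 1934.

December 6, 1934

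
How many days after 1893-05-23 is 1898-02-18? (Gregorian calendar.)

1732

May 23, 1893 → May 23, 1894: 365 days.
May 23, 1894 → May 23, 1895: 365 days.
May 23, 1895 → May 23, 1896: 366 days (Feb 29, 1896 is in that span).
May 23, 1896 → May 23, 1897: 365 days.
May 23, 1897 → Jun 23, 1897: 31 days (May has 31).
Jun 23, 1897 → Jul 23, 1897: 30 days (June has 30).
Jul 23, 1897 → Aug 23, 1897: 31 days (July has 31).
Aug 23, 1897 → Sep 23, 1897: 31 days (August has 31).
Sep 23, 1897 → Oct 23, 1897: 30 days (September has 30).
Oct 23, 1897 → Nov 23, 1897: 31 days (October has 31).
Nov 23, 1897 → Dec 23, 1897: 30 days (November has 30).
Dec 23, 1897 → Jan 23, 1898: 31 days (December has 31).
Jan 23, 1898 → Feb 18, 1898: 26 days.
Total: 1732 days.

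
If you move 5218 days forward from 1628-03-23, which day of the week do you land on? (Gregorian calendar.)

First find the weekday of Mar 23, 1628. Doomsday rule: the anchor day for the 1600s is Tuesday. For year 28: 28÷12 = 2 r 4, and 4÷4 = 1, so 2+4+1 = 7.
Tuesday + 7 ≡ Tuesday — that's 1628's doomsday.
In March the doomsday date is Mar 14.
Mar 23 is 9 days after Mar 14; 9 mod 7 = 2, so Tuesday + 2 = Thursday.
5218 mod 7 = 3, so 5218 days after a Thursday is Thursday + 3 = Sunday.

Sunday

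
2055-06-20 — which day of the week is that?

Doomsday rule: the anchor day for the 2000s is Tuesday. For year 55: 55÷12 = 4 r 7, and 7÷4 = 1, so 4+7+1 = 12.
Tuesday + 12 ≡ Sunday — that's 2055's doomsday.
In June the doomsday date is Jun 6.
Jun 20 is 14 days after Jun 6; 14 mod 7 = 0, so Sunday + 0 = Sunday.

Sunday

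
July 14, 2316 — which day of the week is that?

Doomsday rule: the anchor day for the 2300s is Wednesday. For year 16: 16÷12 = 1 r 4, and 4÷4 = 1, so 1+4+1 = 6.
Wednesday + 6 ≡ Tuesday — that's 2316's doomsday.
In July the doomsday date is Jul 11.
Jul 14 is 3 days after Jul 11; 3 mod 7 = 3, so Tuesday + 3 = Friday.

Friday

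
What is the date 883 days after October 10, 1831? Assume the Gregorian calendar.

+366 (one year; includes Feb 29, 1832) → Oct 10, 1832 (517 left).
+365 (one year) → Oct 10, 1833 (152 left).
Oct has 31 days: +22 → Nov 1, 1833 (130 left).
Nov has 30 days: +30 → Dec 1, 1833 (100 left).
Dec has 31 days: +31 → Jan 1, 1834 (69 left).
Jan has 31 days: +31 → Feb 1, 1834 (38 left).
Feb has 28 days: +28 → Mar 1, 1834 (10 left).
+10 → Mar 11, 1834.

March 11, 1834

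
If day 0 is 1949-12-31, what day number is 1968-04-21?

Dec 31, 1949 → Dec 31, 1950: 365 days.
Dec 31, 1950 → Dec 31, 1951: 365 days.
Dec 31, 1951 → Dec 31, 1952: 366 days (Feb 29, 1952 is in that span).
Dec 31, 1952 → Dec 31, 1953: 365 days.
Dec 31, 1953 → Dec 31, 1954: 365 days.
Dec 31, 1954 → Dec 31, 1955: 365 days.
Dec 31, 1955 → Dec 31, 1956: 366 days (Feb 29, 1956 is in that span).
Dec 31, 1956 → Dec 31, 1957: 365 days.
Dec 31, 1957 → Dec 31, 1958: 365 days.
Dec 31, 1958 → Dec 31, 1959: 365 days.
Dec 31, 1959 → Dec 31, 1960: 366 days (Feb 29, 1960 is in that span).
Dec 31, 1960 → Dec 31, 1961: 365 days.
Dec 31, 1961 → Dec 31, 1962: 365 days.
Dec 31, 1962 → Dec 31, 1963: 365 days.
Dec 31, 1963 → Dec 31, 1964: 366 days (Feb 29, 1964 is in that span).
Dec 31, 1964 → Dec 31, 1965: 365 days.
Dec 31, 1965 → Dec 31, 1966: 365 days.
Dec 31, 1966 → Dec 31, 1967: 365 days.
Dec 31, 1967 → Jan 31, 1968: 31 days (December has 31).
Jan 31, 1968 → Feb 29, 1968: 29 days (January has 31).
Feb 29, 1968 → Mar 29, 1968: 29 days (February has 29).
Mar 29, 1968 → Apr 21, 1968: 23 days.
Total: 6686 days.

6686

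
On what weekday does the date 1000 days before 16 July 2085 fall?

First find the weekday of Jul 16, 2085. Doomsday rule: the anchor day for the 2000s is Tuesday. For year 85: 85÷12 = 7 r 1, and 1÷4 = 0, so 7+1+0 = 8.
Tuesday + 8 ≡ Wednesday — that's 2085's doomsday.
In July the doomsday date is Jul 11.
Jul 16 is 5 days after Jul 11; 5 mod 7 = 5, so Wednesday + 5 = Monday.
1000 mod 7 = 6, so 1000 days before a Monday is Monday − 6 = Tuesday.

Tuesday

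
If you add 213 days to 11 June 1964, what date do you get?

January 10, 1965

Jun has 30 days: +20 → Jul 1, 1964 (193 left).
Jul has 31 days: +31 → Aug 1, 1964 (162 left).
Aug has 31 days: +31 → Sep 1, 1964 (131 left).
Sep has 30 days: +30 → Oct 1, 1964 (101 left).
Oct has 31 days: +31 → Nov 1, 1964 (70 left).
Nov has 30 days: +30 → Dec 1, 1964 (40 left).
Dec has 31 days: +31 → Jan 1, 1965 (9 left).
+9 → Jan 10, 1965.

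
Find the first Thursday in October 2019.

October 3, 2019

October 1, 2019 is a Tuesday.
The first Thursday is therefore October 3 (2 days later).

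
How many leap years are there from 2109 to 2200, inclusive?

Multiples of 4 in [2109,2200]: 23.
Of those, multiples of 100: 1 (not leap unless ÷400).
Multiples of 400: 0.
Leap years = 23 − 1 + 0 = 22.

22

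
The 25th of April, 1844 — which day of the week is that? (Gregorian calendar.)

Thursday

Doomsday rule: the anchor day for the 1800s is Friday. For year 44: 44÷12 = 3 r 8, and 8÷4 = 2, so 3+8+2 = 13.
Friday + 13 ≡ Thursday — that's 1844's doomsday.
In April the doomsday date is Apr 4.
Apr 25 is 21 days after Apr 4; 21 mod 7 = 0, so Thursday + 0 = Thursday.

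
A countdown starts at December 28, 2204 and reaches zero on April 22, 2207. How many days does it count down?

Dec 28, 2204 → Dec 28, 2205: 365 days.
Dec 28, 2205 → Dec 28, 2206: 365 days.
Dec 28, 2206 → Jan 28, 2207: 31 days (December has 31).
Jan 28, 2207 → Feb 28, 2207: 31 days (January has 31).
Feb 28, 2207 → Mar 28, 2207: 28 days (February has 28).
Mar 28, 2207 → Apr 22, 2207: 25 days.
Total: 845 days.

845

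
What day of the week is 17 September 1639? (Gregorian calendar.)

Saturday

Doomsday rule: the anchor day for the 1600s is Tuesday. For year 39: 39÷12 = 3 r 3, and 3÷4 = 0, so 3+3+0 = 6.
Tuesday + 6 ≡ Monday — that's 1639's doomsday.
In September the doomsday date is Sep 5.
Sep 17 is 12 days after Sep 5; 12 mod 7 = 5, so Monday + 5 = Saturday.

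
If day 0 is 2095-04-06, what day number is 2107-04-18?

Apr 6, 2095 → Apr 6, 2096: 366 days (Feb 29, 2096 is in that span).
Apr 6, 2096 → Apr 6, 2097: 365 days.
Apr 6, 2097 → Apr 6, 2098: 365 days.
Apr 6, 2098 → Apr 6, 2099: 365 days.
Apr 6, 2099 → Apr 6, 2100: 365 days.
Apr 6, 2100 → Apr 6, 2101: 365 days.
Apr 6, 2101 → Apr 6, 2102: 365 days.
Apr 6, 2102 → Apr 6, 2103: 365 days.
Apr 6, 2103 → Apr 6, 2104: 366 days (Feb 29, 2104 is in that span).
Apr 6, 2104 → Apr 6, 2105: 365 days.
Apr 6, 2105 → Apr 6, 2106: 365 days.
Apr 6, 2106 → May 6, 2106: 30 days (April has 30).
May 6, 2106 → Jun 6, 2106: 31 days (May has 31).
Jun 6, 2106 → Jul 6, 2106: 30 days (June has 30).
Jul 6, 2106 → Aug 6, 2106: 31 days (July has 31).
Aug 6, 2106 → Sep 6, 2106: 31 days (August has 31).
Sep 6, 2106 → Oct 6, 2106: 30 days (September has 30).
Oct 6, 2106 → Nov 6, 2106: 31 days (October has 31).
Nov 6, 2106 → Dec 6, 2106: 30 days (November has 30).
Dec 6, 2106 → Jan 6, 2107: 31 days (December has 31).
Jan 6, 2107 → Feb 6, 2107: 31 days (January has 31).
Feb 6, 2107 → Mar 6, 2107: 28 days (February has 28).
Mar 6, 2107 → Apr 6, 2107: 31 days (March has 31).
Apr 6, 2107 → Apr 18, 2107: 12 days.
Total: 4394 days.

4394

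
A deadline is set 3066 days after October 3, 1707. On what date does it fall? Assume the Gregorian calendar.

February 24, 1716

+366 (one year; includes Feb 29, 1708) → Oct 3, 1708 (2700 left).
+365 (one year) → Oct 3, 1709 (2335 left).
+365 (one year) → Oct 3, 1710 (1970 left).
+365 (one year) → Oct 3, 1711 (1605 left).
+366 (one year; includes Feb 29, 1712) → Oct 3, 1712 (1239 left).
+365 (one year) → Oct 3, 1713 (874 left).
+365 (one year) → Oct 3, 1714 (509 left).
+365 (one year) → Oct 3, 1715 (144 left).
Oct has 31 days: +29 → Nov 1, 1715 (115 left).
Nov has 30 days: +30 → Dec 1, 1715 (85 left).
Dec has 31 days: +31 → Jan 1, 1716 (54 left).
Jan has 31 days: +31 → Feb 1, 1716 (23 left).
+23 → Feb 24, 1716.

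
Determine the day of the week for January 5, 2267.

Doomsday rule: the anchor day for the 2200s is Friday. For year 67: 67÷12 = 5 r 7, and 7÷4 = 1, so 5+7+1 = 13.
Friday + 13 ≡ Thursday — that's 2267's doomsday.
In January the doomsday date is Jan 3 (2267 is not a leap year).
Jan 5 is 2 days after Jan 3; 2 mod 7 = 2, so Thursday + 2 = Saturday.

Saturday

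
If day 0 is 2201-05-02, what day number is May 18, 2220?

6956

May 2, 2201 → May 2, 2202: 365 days.
May 2, 2202 → May 2, 2203: 365 days.
May 2, 2203 → May 2, 2204: 366 days (Feb 29, 2204 is in that span).
May 2, 2204 → May 2, 2205: 365 days.
May 2, 2205 → May 2, 2206: 365 days.
May 2, 2206 → May 2, 2207: 365 days.
May 2, 2207 → May 2, 2208: 366 days (Feb 29, 2208 is in that span).
May 2, 2208 → May 2, 2209: 365 days.
May 2, 2209 → May 2, 2210: 365 days.
May 2, 2210 → May 2, 2211: 365 days.
May 2, 2211 → May 2, 2212: 366 days (Feb 29, 2212 is in that span).
May 2, 2212 → May 2, 2213: 365 days.
May 2, 2213 → May 2, 2214: 365 days.
May 2, 2214 → May 2, 2215: 365 days.
May 2, 2215 → May 2, 2216: 366 days (Feb 29, 2216 is in that span).
May 2, 2216 → May 2, 2217: 365 days.
May 2, 2217 → May 2, 2218: 365 days.
May 2, 2218 → May 2, 2219: 365 days.
May 2, 2219 → Jun 2, 2219: 31 days (May has 31).
Jun 2, 2219 → Jul 2, 2219: 30 days (June has 30).
Jul 2, 2219 → Aug 2, 2219: 31 days (July has 31).
Aug 2, 2219 → Sep 2, 2219: 31 days (August has 31).
Sep 2, 2219 → Oct 2, 2219: 30 days (September has 30).
Oct 2, 2219 → Nov 2, 2219: 31 days (October has 31).
Nov 2, 2219 → Dec 2, 2219: 30 days (November has 30).
Dec 2, 2219 → Jan 2, 2220: 31 days (December has 31).
Jan 2, 2220 → Feb 2, 2220: 31 days (January has 31).
Feb 2, 2220 → Mar 2, 2220: 29 days (February has 29).
Mar 2, 2220 → Apr 2, 2220: 31 days (March has 31).
Apr 2, 2220 → May 2, 2220: 30 days (April has 30).
May 2, 2220 → May 18, 2220: 16 days.
Total: 6956 days.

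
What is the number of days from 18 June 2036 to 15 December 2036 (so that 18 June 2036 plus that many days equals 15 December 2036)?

Jun 18, 2036 → Jul 18, 2036: 30 days (June has 30).
Jul 18, 2036 → Aug 18, 2036: 31 days (July has 31).
Aug 18, 2036 → Sep 18, 2036: 31 days (August has 31).
Sep 18, 2036 → Oct 18, 2036: 30 days (September has 30).
Oct 18, 2036 → Nov 18, 2036: 31 days (October has 31).
Nov 18, 2036 → Dec 15, 2036: 27 days.
Total: 180 days.

180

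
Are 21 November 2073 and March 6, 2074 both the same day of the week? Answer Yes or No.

Yes

From Nov 21, 2073 to Mar 6, 2074 is 105 days.
105 mod 7 = 0, so they are the same weekday.
(Nov 21, 2073 is a Tuesday; Mar 6, 2074 is a Tuesday.)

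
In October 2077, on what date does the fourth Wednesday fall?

October 1, 2077 is a Friday.
The first Wednesday is therefore October 6 (5 days later).
The fourth Wednesday is 6 + 3×7 = October 27.

October 27, 2077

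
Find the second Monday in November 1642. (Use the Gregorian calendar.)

November 10, 1642

November 1, 1642 is a Saturday.
The first Monday is therefore November 3 (2 days later).
The second Monday is 3 + 1×7 = November 10.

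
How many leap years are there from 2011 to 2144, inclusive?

33

Multiples of 4 in [2011,2144]: 34.
Of those, multiples of 100: 1 (not leap unless ÷400).
Multiples of 400: 0.
Leap years = 34 − 1 + 0 = 33.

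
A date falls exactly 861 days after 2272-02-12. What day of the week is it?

Monday

First find the weekday of Feb 12, 2272. Doomsday rule: the anchor day for the 2200s is Friday. For year 72: 72÷12 = 6 r 0, and 0÷4 = 0, so 6+0+0 = 6.
Friday + 6 ≡ Thursday — that's 2272's doomsday.
In February the doomsday date is Feb 29 (2272 is a leap year (divisible by 4)).
Feb 12 is 17 days before Feb 29; 17 mod 7 = 3, so Thursday − 3 = Monday.
861 mod 7 = 0, so 861 days after a Monday is Monday + 0 = Monday.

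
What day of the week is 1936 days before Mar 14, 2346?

Mar 14, 2346 is a Thursday.
1936 mod 7 = 4, so 1936 days before a Thursday is Thursday − 4 = Sunday.

Sunday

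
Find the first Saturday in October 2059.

October 4, 2059

October 1, 2059 is a Wednesday.
The first Saturday is therefore October 4 (3 days later).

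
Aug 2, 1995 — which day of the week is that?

January 1, 1995 is a Sunday.
Jan 1, 1995 → Feb 1, 1995: 31 days (January has 31).
Feb 1, 1995 → Mar 1, 1995: 28 days (February has 28).
Mar 1, 1995 → Apr 1, 1995: 31 days (March has 31).
Apr 1, 1995 → May 1, 1995: 30 days (April has 30).
May 1, 1995 → Jun 1, 1995: 31 days (May has 31).
Jun 1, 1995 → Jul 1, 1995: 30 days (June has 30).
Jul 1, 1995 → Aug 1, 1995: 31 days (July has 31).
Aug 1, 1995 → Aug 2, 1995: 1 days.
Total: 213 days.
213 mod 7 = 3, so Sunday + 3 = Wednesday.

Wednesday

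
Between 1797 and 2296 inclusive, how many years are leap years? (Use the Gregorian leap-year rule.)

Multiples of 4 in [1797,2296]: 125.
Of those, multiples of 100: 5 (not leap unless ÷400).
Multiples of 400: 1.
Leap years = 125 − 5 + 1 = 121.

121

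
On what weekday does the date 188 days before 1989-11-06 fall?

First find the weekday of Nov 6, 1989. Doomsday rule: the anchor day for the 1900s is Wednesday. For year 89: 89÷12 = 7 r 5, and 5÷4 = 1, so 7+5+1 = 13.
Wednesday + 13 ≡ Tuesday — that's 1989's doomsday.
In November the doomsday date is Nov 7.
Nov 6 is 1 day before Nov 7; 1 mod 7 = 1, so Tuesday − 1 = Monday.
188 mod 7 = 6, so 188 days before a Monday is Monday − 6 = Tuesday.

Tuesday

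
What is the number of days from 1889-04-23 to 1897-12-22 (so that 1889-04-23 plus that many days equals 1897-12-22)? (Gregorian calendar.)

Apr 23, 1889 → Apr 23, 1890: 365 days.
Apr 23, 1890 → Apr 23, 1891: 365 days.
Apr 23, 1891 → Apr 23, 1892: 366 days (Feb 29, 1892 is in that span).
Apr 23, 1892 → Apr 23, 1893: 365 days.
Apr 23, 1893 → Apr 23, 1894: 365 days.
Apr 23, 1894 → Apr 23, 1895: 365 days.
Apr 23, 1895 → Apr 23, 1896: 366 days (Feb 29, 1896 is in that span).
Apr 23, 1896 → Apr 23, 1897: 365 days.
Apr 23, 1897 → May 23, 1897: 30 days (April has 30).
May 23, 1897 → Jun 23, 1897: 31 days (May has 31).
Jun 23, 1897 → Jul 23, 1897: 30 days (June has 30).
Jul 23, 1897 → Aug 23, 1897: 31 days (July has 31).
Aug 23, 1897 → Sep 23, 1897: 31 days (August has 31).
Sep 23, 1897 → Oct 23, 1897: 30 days (September has 30).
Oct 23, 1897 → Nov 23, 1897: 31 days (October has 31).
Nov 23, 1897 → Dec 22, 1897: 29 days.
Total: 3165 days.

3165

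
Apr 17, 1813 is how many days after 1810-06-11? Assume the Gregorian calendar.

Jun 11, 1810 → Jun 11, 1811: 365 days.
Jun 11, 1811 → Jun 11, 1812: 366 days (Feb 29, 1812 is in that span).
Jun 11, 1812 → Jul 11, 1812: 30 days (June has 30).
Jul 11, 1812 → Aug 11, 1812: 31 days (July has 31).
Aug 11, 1812 → Sep 11, 1812: 31 days (August has 31).
Sep 11, 1812 → Oct 11, 1812: 30 days (September has 30).
Oct 11, 1812 → Nov 11, 1812: 31 days (October has 31).
Nov 11, 1812 → Dec 11, 1812: 30 days (November has 30).
Dec 11, 1812 → Jan 11, 1813: 31 days (December has 31).
Jan 11, 1813 → Feb 11, 1813: 31 days (January has 31).
Feb 11, 1813 → Mar 11, 1813: 28 days (February has 28).
Mar 11, 1813 → Apr 11, 1813: 31 days (March has 31).
Apr 11, 1813 → Apr 17, 1813: 6 days.
Total: 1041 days.

1041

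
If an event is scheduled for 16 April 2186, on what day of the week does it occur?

Doomsday rule: the anchor day for the 2100s is Sunday. For year 86: 86÷12 = 7 r 2, and 2÷4 = 0, so 7+2+0 = 9.
Sunday + 9 ≡ Tuesday — that's 2186's doomsday.
In April the doomsday date is Apr 4.
Apr 16 is 12 days after Apr 4; 12 mod 7 = 5, so Tuesday + 5 = Sunday.

Sunday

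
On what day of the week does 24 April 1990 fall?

January 1, 1990 is a Monday.
Jan 1, 1990 → Feb 1, 1990: 31 days (January has 31).
Feb 1, 1990 → Mar 1, 1990: 28 days (February has 28).
Mar 1, 1990 → Apr 1, 1990: 31 days (March has 31).
Apr 1, 1990 → Apr 24, 1990: 23 days.
Total: 113 days.
113 mod 7 = 1, so Monday + 1 = Tuesday.

Tuesday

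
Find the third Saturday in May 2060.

May 15, 2060

May 1, 2060 is a Saturday.
The first Saturday is therefore May 1 (same day).
The third Saturday is 1 + 2×7 = May 15.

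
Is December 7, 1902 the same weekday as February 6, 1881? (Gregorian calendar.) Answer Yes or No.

From Feb 6, 1881 to Dec 7, 1902 is 7973 days.
7973 mod 7 = 0, so they are the same weekday.
(Feb 6, 1881 is a Sunday; Dec 7, 1902 is a Sunday.)

Yes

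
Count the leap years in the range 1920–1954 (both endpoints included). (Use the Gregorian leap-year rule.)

Multiples of 4 in [1920,1954]: 9.
Of those, multiples of 100: 0 (not leap unless ÷400).
Multiples of 400: 0.
Leap years = 9 − 0 + 0 = 9.

9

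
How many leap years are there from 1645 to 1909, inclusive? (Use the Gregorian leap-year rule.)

Multiples of 4 in [1645,1909]: 66.
Of those, multiples of 100: 3 (not leap unless ÷400).
Multiples of 400: 0.
Leap years = 66 − 3 + 0 = 63.

63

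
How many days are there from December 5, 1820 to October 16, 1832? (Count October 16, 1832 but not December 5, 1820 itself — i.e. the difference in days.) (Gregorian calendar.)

Dec 5, 1820 → Dec 5, 1821: 365 days.
Dec 5, 1821 → Dec 5, 1822: 365 days.
Dec 5, 1822 → Dec 5, 1823: 365 days.
Dec 5, 1823 → Dec 5, 1824: 366 days (Feb 29, 1824 is in that span).
Dec 5, 1824 → Dec 5, 1825: 365 days.
Dec 5, 1825 → Dec 5, 1826: 365 days.
Dec 5, 1826 → Dec 5, 1827: 365 days.
Dec 5, 1827 → Dec 5, 1828: 366 days (Feb 29, 1828 is in that span).
Dec 5, 1828 → Dec 5, 1829: 365 days.
Dec 5, 1829 → Dec 5, 1830: 365 days.
Dec 5, 1830 → Dec 5, 1831: 365 days.
Dec 5, 1831 → Jan 5, 1832: 31 days (December has 31).
Jan 5, 1832 → Feb 5, 1832: 31 days (January has 31).
Feb 5, 1832 → Mar 5, 1832: 29 days (February has 29).
Mar 5, 1832 → Apr 5, 1832: 31 days (March has 31).
Apr 5, 1832 → May 5, 1832: 30 days (April has 30).
May 5, 1832 → Jun 5, 1832: 31 days (May has 31).
Jun 5, 1832 → Jul 5, 1832: 30 days (June has 30).
Jul 5, 1832 → Aug 5, 1832: 31 days (July has 31).
Aug 5, 1832 → Sep 5, 1832: 31 days (August has 31).
Sep 5, 1832 → Oct 5, 1832: 30 days (September has 30).
Oct 5, 1832 → Oct 16, 1832: 11 days.
Total: 4333 days.

4333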